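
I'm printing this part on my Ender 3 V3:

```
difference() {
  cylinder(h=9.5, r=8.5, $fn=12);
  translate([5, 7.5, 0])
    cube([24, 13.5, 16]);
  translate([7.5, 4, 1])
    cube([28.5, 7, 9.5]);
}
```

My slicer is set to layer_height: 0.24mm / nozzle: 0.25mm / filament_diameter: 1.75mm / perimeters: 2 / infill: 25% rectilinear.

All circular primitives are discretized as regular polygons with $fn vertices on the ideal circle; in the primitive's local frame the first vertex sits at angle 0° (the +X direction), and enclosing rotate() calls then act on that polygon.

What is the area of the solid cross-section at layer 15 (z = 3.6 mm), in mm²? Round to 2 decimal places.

At z = 3.6 mm: the r=8.5 cylinder contributes a regular 12-gon of circumradius 8.5 (area = (12/2)·8.500²·sin(360°/12) = 216.75 mm²); the 24×13.5 cube at (5, 7.5) contributes its full rectangle (area 324.00 mm²); the 28.5×7 cube at (7.5, 4) contributes its full rectangle (area 199.50 mm²); After the difference (first − rest): starting from the r=8.5 cylinder (216.75 mm²), the 24×13.5 cube at (5, 7.5) misses the remaining region (no effect); the 28.5×7 cube at (7.5, 4) misses the remaining region (no effect) — area = 216.75 mm². Overall, the cross-section is a single solid region. Net area = 216.75 mm².

216.75 mm²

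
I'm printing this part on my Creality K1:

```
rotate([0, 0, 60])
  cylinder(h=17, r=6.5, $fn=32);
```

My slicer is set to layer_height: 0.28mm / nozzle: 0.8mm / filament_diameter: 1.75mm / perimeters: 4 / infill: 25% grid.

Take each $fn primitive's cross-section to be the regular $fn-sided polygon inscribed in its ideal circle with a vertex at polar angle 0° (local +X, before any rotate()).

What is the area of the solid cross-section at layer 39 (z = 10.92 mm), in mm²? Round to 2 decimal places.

131.88 mm²

At z = 10.92 mm: the r=6.5 cylinder contributes a regular 32-gon of circumradius 6.5 (area = (32/2)·6.500²·sin(360°/32) = 131.88 mm²); (whole slice rotated 60° about Z — lengths, areas and connectivity unchanged). Overall, the cross-section is a single solid region. Net area = 131.88 mm².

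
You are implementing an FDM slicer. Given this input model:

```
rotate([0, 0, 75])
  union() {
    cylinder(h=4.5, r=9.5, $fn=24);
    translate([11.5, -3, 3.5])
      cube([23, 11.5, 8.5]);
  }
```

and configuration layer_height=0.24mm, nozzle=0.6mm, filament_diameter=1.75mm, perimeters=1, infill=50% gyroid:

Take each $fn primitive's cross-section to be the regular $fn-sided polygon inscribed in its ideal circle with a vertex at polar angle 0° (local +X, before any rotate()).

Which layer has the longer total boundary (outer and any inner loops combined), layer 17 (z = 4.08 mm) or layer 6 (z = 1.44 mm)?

Layer 17 (z = 4.08): the r=9.5 cylinder contributes a regular 24-gon of circumradius 9.5 (perimeter = 2·24·9.500·sin(180°/24) = 59.52 mm); the 23×11.5 cube at (11.5, -3) contributes its full rectangle (perimeter 69.00 mm); Merging all regions: the 2 present regions are separate (no shared area or edge), so areas and boundary lengths simply add and each stays a separate island — boundary = 128.52 mm; (rotated 75° about Z; rotation is an isometry so areas/perimeters/island counts are preserved). So its perimeter = 128.52 mm. Layer 6 (z = 1.44): the cylinder: section is a regular 24-gon, circumradius r=9.5 (perimeter = 2·24·9.500·sin(180°/24) = 59.52 mm); the cube at (11.5, -3) is absent (z outside [3.5, 12]); Combining (union): only the r=9.5 cylinder is present, so the union is just that shape — boundary = 59.52 mm; (rotated 75° about Z; rotation is an isometry so areas/perimeters/island counts are preserved). So its perimeter = 59.52 mm. Layer 17 is larger (128.52 vs 59.52 mm).

layer 17 (z = 4.08 mm)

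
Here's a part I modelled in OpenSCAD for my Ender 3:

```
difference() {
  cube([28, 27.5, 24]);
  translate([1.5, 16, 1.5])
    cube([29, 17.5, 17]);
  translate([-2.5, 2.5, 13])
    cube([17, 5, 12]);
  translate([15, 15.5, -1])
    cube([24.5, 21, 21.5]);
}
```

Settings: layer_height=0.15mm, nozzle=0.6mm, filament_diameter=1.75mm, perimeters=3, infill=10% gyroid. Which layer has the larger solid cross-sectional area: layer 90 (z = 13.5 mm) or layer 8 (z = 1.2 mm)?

layer 8 (z = 1.2 mm)

Layer 90 (z = 13.5): the 28×27.5 cube contributes its full rectangle (area 770.00 mm²); the 29×17.5 cube at (1.5, 16) contributes its full rectangle (area 507.50 mm²); the cube at (-2.5, 2.5) (footprint 17×5) is included at this height (area 85.00 mm²); the cube at (15, 15.5) (footprint 24.5×21) is included at this height (area 514.50 mm²); After the difference (first − rest): starting from the 28×27.5 cube (770.00 mm²), the 29×17.5 cube at (1.5, 16) partially overlaps it — only the 304.75 mm² overlap (of its 507.50 mm²) is removed, clipping the outline; the 17×5 cube at (-2.5, 2.5) partially overlaps it — only the 72.50 mm² overlap (of its 85.00 mm²) is removed, clipping the outline; the 24.5×21 cube at (15, 15.5) partially overlaps it — only the 6.50 mm² overlap (of its 514.50 mm²) is removed, clipping the outline — area = 386.25 mm². So its area = 386.25 mm². Layer 8 (z = 1.2): the 28×27.5 cube contributes its full rectangle (area 770.00 mm²); the cube at (1.5, 16) is not intersected at this z (z outside [1.5, 18.5]); the cube at (-2.5, 2.5) is not intersected at this z (z outside [13, 25]); the 24.5×21 cube at (15, 15.5) contributes its full rectangle (area 514.50 mm²); After the difference (first − rest): starting from the 28×27.5 cube (770.00 mm²), the 24.5×21 cube at (15, 15.5) partially overlaps it — only the 156.00 mm² overlap (of its 514.50 mm²) is removed, clipping the outline — area = 614.00 mm². So its area = 614.00 mm². Layer 8 is larger (614.00 vs 386.25 mm²).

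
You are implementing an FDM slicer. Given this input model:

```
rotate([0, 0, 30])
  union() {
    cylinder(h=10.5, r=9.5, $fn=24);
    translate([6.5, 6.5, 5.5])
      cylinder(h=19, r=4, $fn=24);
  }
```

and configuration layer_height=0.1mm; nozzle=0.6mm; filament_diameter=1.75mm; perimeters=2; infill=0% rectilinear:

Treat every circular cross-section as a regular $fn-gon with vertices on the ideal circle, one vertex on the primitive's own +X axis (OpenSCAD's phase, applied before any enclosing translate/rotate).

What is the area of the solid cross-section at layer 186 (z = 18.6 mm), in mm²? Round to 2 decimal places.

At z = 18.6 mm: the cylinder is absent (z outside [0, 10.5]); the r=4 cylinder at (6.5, 6.5) contributes a regular 24-gon of circumradius 4 (area = (24/2)·4.000²·sin(360°/24) = 49.69 mm²); Merging all regions: only the r=4 cylinder at (6.5, 6.5) is present, so the union is just that shape — area = 49.69 mm²; (rotated 30° about Z; rotation is an isometry so areas/perimeters/island counts are preserved). Overall, the cross-section is a single solid region. Net area = 49.69 mm².

49.69 mm²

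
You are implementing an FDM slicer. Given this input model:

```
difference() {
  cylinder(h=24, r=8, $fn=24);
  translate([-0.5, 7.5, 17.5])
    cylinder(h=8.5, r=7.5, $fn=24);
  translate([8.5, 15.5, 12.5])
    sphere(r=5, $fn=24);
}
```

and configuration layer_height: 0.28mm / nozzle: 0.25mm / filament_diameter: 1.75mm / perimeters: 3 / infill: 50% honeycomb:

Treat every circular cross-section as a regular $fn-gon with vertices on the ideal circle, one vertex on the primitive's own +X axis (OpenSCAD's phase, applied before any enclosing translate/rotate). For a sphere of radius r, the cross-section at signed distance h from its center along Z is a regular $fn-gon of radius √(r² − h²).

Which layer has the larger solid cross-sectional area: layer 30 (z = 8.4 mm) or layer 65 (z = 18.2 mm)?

layer 30 (z = 8.4 mm)

Layer 30 (z = 8.4): the r=8 cylinder gives a regular 24-gon of circumradius 8 (constant along its height) (area = (24/2)·8.000²·sin(360°/24) = 198.77 mm²); the cylinder at (-0.5, 7.5) does not reach this height (z outside [17.5, 26]); the r=5 sphere at (8.5, 15.5) slices to a regular 24-gon of circumradius 2.862 (√(r²−h²) with h=4.1 from center) (area = (24/2)·2.862²·sin(360°/24) = 25.44 mm²); Taking the first minus the rest: starting from the r=8 cylinder (198.77 mm²), the r=5 sphere at (8.5, 15.5) misses the remaining region (no effect) — area = 198.77 mm². So its area = 198.77 mm². Layer 65 (z = 18.2): the r=8 cylinder gives a regular 24-gon of circumradius 8 (constant along its height) (area = (24/2)·8.000²·sin(360°/24) = 198.77 mm²); the r=7.5 cylinder at (-0.5, 7.5) gives a regular 24-gon of circumradius 7.5 (constant along its height) (area = (24/2)·7.500²·sin(360°/24) = 174.70 mm²); the sphere at (8.5, 15.5) does not reach this height (|z−center|=5.700 > r=5); Subtracting the remaining from the first: starting from the r=8 cylinder (198.77 mm²), the r=7.5 cylinder at (-0.5, 7.5) partially overlaps it — only the 75.39 mm² overlap (of its 174.70 mm²) is removed, clipping the outline — area = 123.39 mm². So its area = 123.39 mm². Layer 30 is larger (198.77 vs 123.39 mm²).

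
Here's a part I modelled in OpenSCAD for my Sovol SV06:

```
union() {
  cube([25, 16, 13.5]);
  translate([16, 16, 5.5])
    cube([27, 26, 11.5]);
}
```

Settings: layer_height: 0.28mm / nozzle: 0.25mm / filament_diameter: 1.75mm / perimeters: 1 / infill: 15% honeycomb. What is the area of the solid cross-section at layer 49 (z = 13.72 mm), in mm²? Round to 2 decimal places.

702.00 mm²

At z = 13.72 mm: the cube does not reach this height (z outside [0, 13.5]); the cube at (16, 16) is present — its section is the full 27×26 rectangle (area 702.00 mm²); Merging all regions: only the 27×26 cube at (16, 16) is present, so the union is just that shape — area = 702.00 mm². Overall, the cross-section is a single solid region. Net area = 702.00 mm².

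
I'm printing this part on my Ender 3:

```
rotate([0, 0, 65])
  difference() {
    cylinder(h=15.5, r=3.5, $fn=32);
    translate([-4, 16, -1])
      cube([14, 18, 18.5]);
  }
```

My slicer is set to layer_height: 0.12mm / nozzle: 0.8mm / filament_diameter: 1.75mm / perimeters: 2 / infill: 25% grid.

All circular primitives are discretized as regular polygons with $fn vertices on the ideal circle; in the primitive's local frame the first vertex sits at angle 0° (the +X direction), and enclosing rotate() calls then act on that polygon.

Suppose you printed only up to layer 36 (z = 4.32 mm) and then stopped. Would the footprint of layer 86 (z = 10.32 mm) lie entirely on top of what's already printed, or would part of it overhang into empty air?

entirely on top

Compare the two slices. At z = 4.32: the cylinder: section is a regular 32-gon, circumradius r=3.5 (area = (32/2)·3.500²·sin(360°/32) = 38.24 mm²); the 14×18 cube at (-4, 16) contributes its full rectangle (area 252.00 mm²); Taking the first minus the rest: starting from the r=3.5 cylinder (38.24 mm²), the 14×18 cube at (-4, 16) misses the remaining region (no effect) — area = 38.24 mm²; (whole slice rotated 65° about Z — lengths, areas and connectivity unchanged). At z = 10.32: the r=3.5 cylinder contributes a regular 32-gon of circumradius 3.5 (area = (32/2)·3.500²·sin(360°/32) = 38.24 mm²); the cube at (-4, 16) (footprint 14×18) is included at this height (area 252.00 mm²); Taking the first minus the rest: starting from the r=3.5 cylinder (38.24 mm²), the 14×18 cube at (-4, 16) misses the remaining region (no effect) — area = 38.24 mm²; (whole slice rotated 65° about Z — lengths, areas and connectivity unchanged). Checking containment: the cross-section at z = 10.32 is a subset of the cross-section at z = 4.32.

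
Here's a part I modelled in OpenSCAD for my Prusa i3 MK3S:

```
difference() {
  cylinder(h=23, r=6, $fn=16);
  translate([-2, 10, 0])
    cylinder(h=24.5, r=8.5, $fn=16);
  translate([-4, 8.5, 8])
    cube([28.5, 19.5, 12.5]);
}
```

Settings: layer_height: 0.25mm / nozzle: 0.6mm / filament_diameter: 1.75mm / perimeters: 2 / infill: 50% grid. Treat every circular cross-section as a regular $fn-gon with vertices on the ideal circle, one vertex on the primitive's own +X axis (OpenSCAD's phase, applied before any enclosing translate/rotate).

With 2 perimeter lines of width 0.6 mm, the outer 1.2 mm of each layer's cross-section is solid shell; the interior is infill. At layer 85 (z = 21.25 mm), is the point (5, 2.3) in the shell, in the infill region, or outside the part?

At z = 21.25 mm: the r=6 cylinder gives a regular 16-gon of circumradius 6 (constant along its height); the r=8.5 cylinder at (-2, 10) gives a regular 16-gon of circumradius 8.5 (constant along its height); the cube at (-4, 8.5) is not intersected at this z (z outside [8, 20.5]); Subtracting the remaining from the first: starting from the r=6 cylinder, the r=8.5 cylinder at (-2, 10) partially overlaps it — only the 27.87 mm² overlap (of its 221.19 mm²) is removed, clipping the outline — 1 connected region. Overall, the cross-section is a single solid region. The nearest boundary edge runs (4.24, 4.24)→(5.54, 2.30); distance from the point to it = 0.45 mm. The point is inside the cross-section, 0.45 mm from the nearest boundary — within the 1.2 mm shell band (2 × 0.6).

shell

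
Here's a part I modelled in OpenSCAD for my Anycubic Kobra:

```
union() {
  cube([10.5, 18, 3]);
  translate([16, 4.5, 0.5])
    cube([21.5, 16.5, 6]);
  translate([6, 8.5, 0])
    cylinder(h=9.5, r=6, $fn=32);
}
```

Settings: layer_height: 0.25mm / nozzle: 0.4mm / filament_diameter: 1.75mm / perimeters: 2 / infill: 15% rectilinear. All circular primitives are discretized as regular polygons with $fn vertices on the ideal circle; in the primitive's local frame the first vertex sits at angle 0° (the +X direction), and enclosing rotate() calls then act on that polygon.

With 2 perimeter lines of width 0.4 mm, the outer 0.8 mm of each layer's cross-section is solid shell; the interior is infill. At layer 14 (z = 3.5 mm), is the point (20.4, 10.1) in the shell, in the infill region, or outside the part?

infill

At z = 3.5 mm: the cube is absent (z outside [0, 3]); the cube at (16, 4.5) (footprint 21.5×16.5) is included at this height; the r=6 cylinder at (6, 8.5) gives a regular 32-gon of circumradius 6 (constant along its height); Combining (union): the 2 present regions are separate (no shared area or edge), so areas and boundary lengths simply add and each stays a separate island — 2 connected regions. Overall, the cross-section has 2 separate islands. The nearest boundary edge runs (16.00, 4.50)→(16.00, 21.00); distance from the point to it = 4.40 mm. (Shell/infill is judged within the island containing the point — the largest one.) The point is inside the cross-section and 4.40 mm from the nearest boundary — more than the 0.8 mm shell width (2 × 0.4), so it's in the infill interior.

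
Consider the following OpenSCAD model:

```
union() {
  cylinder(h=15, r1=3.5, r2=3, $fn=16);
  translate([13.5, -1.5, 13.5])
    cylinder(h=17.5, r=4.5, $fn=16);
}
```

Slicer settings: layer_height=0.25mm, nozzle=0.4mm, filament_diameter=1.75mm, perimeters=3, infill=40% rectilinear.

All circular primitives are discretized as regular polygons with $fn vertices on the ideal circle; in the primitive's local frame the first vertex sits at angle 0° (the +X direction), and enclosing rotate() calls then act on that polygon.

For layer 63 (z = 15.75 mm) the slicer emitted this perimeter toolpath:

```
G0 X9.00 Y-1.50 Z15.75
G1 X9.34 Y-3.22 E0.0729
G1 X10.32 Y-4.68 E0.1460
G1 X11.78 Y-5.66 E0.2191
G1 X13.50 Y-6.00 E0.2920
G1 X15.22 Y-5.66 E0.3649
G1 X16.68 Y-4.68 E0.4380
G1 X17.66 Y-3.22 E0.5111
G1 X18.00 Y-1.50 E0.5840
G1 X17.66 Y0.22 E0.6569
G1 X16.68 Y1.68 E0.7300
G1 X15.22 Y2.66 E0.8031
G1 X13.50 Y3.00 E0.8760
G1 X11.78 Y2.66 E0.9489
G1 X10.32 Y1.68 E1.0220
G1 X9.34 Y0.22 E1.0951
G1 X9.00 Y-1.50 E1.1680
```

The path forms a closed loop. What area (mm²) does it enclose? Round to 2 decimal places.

Apply the shoelace formula to the sequence of (X, Y) vertices; enclosed area = 62.00 mm².

62.00 mm²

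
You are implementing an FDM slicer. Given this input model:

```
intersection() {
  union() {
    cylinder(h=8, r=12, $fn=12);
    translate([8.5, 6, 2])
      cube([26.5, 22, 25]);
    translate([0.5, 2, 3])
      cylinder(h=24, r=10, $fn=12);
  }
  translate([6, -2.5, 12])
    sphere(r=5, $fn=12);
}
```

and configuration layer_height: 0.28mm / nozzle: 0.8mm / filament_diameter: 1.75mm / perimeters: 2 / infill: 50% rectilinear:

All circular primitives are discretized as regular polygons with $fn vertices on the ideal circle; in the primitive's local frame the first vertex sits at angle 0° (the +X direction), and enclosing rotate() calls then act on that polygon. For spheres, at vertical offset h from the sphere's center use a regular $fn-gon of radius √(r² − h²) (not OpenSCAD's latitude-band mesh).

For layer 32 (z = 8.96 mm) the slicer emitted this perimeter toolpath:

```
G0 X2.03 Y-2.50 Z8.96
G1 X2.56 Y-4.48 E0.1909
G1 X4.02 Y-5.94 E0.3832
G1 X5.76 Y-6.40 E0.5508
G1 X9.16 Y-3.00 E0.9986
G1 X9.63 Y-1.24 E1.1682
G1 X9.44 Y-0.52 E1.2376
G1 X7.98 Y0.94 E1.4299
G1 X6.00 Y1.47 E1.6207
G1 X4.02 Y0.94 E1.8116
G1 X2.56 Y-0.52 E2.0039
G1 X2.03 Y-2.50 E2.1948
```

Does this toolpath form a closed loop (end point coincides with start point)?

yes

Start point (G0): (2.03, -2.50). End point (last G1): the path returns to the start — closed.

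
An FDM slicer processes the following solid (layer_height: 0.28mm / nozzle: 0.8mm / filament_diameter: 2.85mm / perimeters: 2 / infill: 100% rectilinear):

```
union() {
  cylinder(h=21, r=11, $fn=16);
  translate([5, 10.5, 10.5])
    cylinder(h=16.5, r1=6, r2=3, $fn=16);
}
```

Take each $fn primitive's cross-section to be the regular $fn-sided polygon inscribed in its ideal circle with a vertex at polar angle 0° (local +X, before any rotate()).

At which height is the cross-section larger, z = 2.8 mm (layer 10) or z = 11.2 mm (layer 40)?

layer 40 (z = 11.2 mm)

Layer 10 (z = 2.8): the r=11 cylinder contributes a regular 16-gon of circumradius 11 (area = (16/2)·11.000²·sin(360°/16) = 370.44 mm²); the cone at (5, 10.5) does not reach this height (z outside [10.5, 27]); Taking the union: only the r=11 cylinder is present, so the union is just that shape — area = 370.44 mm². So its area = 370.44 mm². Layer 40 (z = 11.2): the cylinder: section is a regular 16-gon, circumradius r=11 (area = (16/2)·11.000²·sin(360°/16) = 370.44 mm²); the cone at (5, 10.5) contributes a regular 16-gon of circumradius 5.873 (interpolated between r1=6 and r2=3 at t=0.042) (area = (16/2)·5.873²·sin(360°/16) = 105.59 mm²); Taking the union: the regions partially overlap — summed areas 476.02 mm² minus the doubly-counted overlap 38.39 mm² gives 437.64 mm² — area = 437.64 mm². So its area = 437.64 mm². Layer 40 is larger (437.64 vs 370.44 mm²).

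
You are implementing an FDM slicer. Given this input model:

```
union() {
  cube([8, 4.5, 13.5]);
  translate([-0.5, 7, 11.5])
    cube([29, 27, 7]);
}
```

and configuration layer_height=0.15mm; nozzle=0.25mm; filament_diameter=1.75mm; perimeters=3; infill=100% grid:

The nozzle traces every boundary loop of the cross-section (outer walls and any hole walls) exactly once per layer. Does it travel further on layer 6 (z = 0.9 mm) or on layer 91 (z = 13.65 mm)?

Layer 6 (z = 0.9): the cube (footprint 8×4.5) is included at this height (perimeter 25.00 mm); the cube at (-0.5, 7) is absent (z outside [11.5, 18.5]); Merging all regions: only the 8×4.5 cube is present, so the union is just that shape — boundary = 25.00 mm. So its perimeter = 25.00 mm. Layer 91 (z = 13.65): the cube is absent (z outside [0, 13.5]); the cube at (-0.5, 7) is present — its section is the full 29×27 rectangle (perimeter 112.00 mm); Taking the union: only the 29×27 cube at (-0.5, 7) is present, so the union is just that shape — boundary = 112.00 mm. So its perimeter = 112.00 mm. Layer 91 is larger (112.00 vs 25.00 mm).

layer 91 (z = 13.65 mm)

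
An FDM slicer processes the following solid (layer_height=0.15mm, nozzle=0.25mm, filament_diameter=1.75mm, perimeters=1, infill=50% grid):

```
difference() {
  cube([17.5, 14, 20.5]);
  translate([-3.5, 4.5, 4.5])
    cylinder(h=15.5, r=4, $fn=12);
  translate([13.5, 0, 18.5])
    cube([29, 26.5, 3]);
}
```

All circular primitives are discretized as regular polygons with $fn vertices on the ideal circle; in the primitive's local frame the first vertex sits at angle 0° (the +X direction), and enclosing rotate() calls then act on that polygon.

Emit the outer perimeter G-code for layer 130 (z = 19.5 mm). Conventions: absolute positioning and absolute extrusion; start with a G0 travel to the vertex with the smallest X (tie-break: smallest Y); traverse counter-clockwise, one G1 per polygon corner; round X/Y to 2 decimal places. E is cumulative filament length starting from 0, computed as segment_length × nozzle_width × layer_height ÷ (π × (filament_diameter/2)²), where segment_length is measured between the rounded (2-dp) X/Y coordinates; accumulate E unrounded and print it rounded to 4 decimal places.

G0 X0.00 Y0.00 Z19.50
G1 X13.50 Y0.00 E0.2105
G1 X13.50 Y14.00 E0.4287
G1 X0.00 Y14.00 E0.6392
G1 X0.00 Y6.37 E0.7582
G1 X0.50 Y4.50 E0.7884
G1 X0.00 Y2.63 E0.8185
G1 X0.00 Y0.00 E0.8595

At z = 19.5 mm: the cube (footprint 17.5×14) is included at this height; the cylinder at (-3.5, 4.5): section is a regular 12-gon, circumradius r=4; the 29×26.5 cube at (13.5, 0) contributes its full rectangle; Subtracting the remaining from the first: starting from the 17.5×14 cube, the r=4 cylinder at (-3.5, 4.5) partially overlaps it — only the 0.93 mm² overlap (of its 48.00 mm²) is removed, clipping the outline; the 29×26.5 cube at (13.5, 0) partially overlaps it — only the 56.00 mm² overlap (of its 768.50 mm²) is removed, clipping the outline — 1 connected region. The outline is a single polygon with 7 vertices. Extrusion per mm of travel: 0.25 × 0.15 / (π × 0.875²) = 0.015591. Accumulating E over each segment gives final E = 0.8595.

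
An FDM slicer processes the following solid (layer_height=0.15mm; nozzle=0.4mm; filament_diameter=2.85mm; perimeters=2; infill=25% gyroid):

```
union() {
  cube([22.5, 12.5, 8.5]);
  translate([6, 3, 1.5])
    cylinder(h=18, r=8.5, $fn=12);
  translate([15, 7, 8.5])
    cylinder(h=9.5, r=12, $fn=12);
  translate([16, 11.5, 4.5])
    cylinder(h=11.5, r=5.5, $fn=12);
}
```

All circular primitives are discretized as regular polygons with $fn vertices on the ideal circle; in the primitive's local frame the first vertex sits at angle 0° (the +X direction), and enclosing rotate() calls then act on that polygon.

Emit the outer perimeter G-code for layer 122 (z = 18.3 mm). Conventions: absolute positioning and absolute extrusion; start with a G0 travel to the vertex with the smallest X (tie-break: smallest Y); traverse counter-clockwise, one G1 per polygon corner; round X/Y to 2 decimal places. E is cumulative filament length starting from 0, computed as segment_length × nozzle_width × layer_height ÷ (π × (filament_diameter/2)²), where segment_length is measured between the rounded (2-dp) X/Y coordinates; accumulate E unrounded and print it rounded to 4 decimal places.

At z = 18.3 mm: the cube is absent (z outside [0, 8.5]); the r=8.5 cylinder at (6, 3) gives a regular 12-gon of circumradius 8.5 (constant along its height); the cylinder at (15, 7) is not intersected at this z (z outside [8.5, 18]); the cylinder at (16, 11.5) is absent (z outside [4.5, 16]); Combining (union): only the r=8.5 cylinder at (6, 3) is present, so the union is just that shape — 1 connected region. The outline is a single polygon with 12 vertices. Extrusion per mm of travel: 0.4 × 0.15 / (π × 1.425²) = 0.009405. Accumulating E over each segment gives final E = 0.4965.

G0 X-2.50 Y3.00 Z18.30
G1 X-1.36 Y-1.25 E0.0414
G1 X1.75 Y-4.36 E0.0828
G1 X6.00 Y-5.50 E0.1241
G1 X10.25 Y-4.36 E0.1655
G1 X13.36 Y-1.25 E0.2069
G1 X14.50 Y3.00 E0.2483
G1 X13.36 Y7.25 E0.2897
G1 X10.25 Y10.36 E0.3310
G1 X6.00 Y11.50 E0.3724
G1 X1.75 Y10.36 E0.4138
G1 X-1.36 Y7.25 E0.4552
G1 X-2.50 Y3.00 E0.4965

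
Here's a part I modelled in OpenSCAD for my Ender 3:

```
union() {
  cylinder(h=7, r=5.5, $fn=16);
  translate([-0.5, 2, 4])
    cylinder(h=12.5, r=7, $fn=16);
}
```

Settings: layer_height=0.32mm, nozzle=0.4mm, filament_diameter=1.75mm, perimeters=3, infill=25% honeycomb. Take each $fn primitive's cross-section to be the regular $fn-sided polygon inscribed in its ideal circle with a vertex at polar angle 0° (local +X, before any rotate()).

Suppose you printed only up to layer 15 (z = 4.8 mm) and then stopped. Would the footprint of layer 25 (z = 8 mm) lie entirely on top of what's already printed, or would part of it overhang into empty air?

Compare the two slices. At z = 4.8: the cylinder: section is a regular 16-gon, circumradius r=5.5 (area = (16/2)·5.500²·sin(360°/16) = 92.61 mm²); the r=7 cylinder at (-0.5, 2) gives a regular 16-gon of circumradius 7 (constant along its height) (area = (16/2)·7.000²·sin(360°/16) = 150.01 mm²); Combining (union): the regions partially overlap — summed areas 242.62 mm² minus the doubly-counted overlap 89.02 mm² gives 153.60 mm² — area = 153.60 mm². At z = 8: the cylinder is absent (z outside [0, 7]); the r=7 cylinder at (-0.5, 2) contributes a regular 16-gon of circumradius 7 (area = (16/2)·7.000²·sin(360°/16) = 150.01 mm²); Merging all regions: only the r=7 cylinder at (-0.5, 2) is present, so the union is just that shape — area = 150.01 mm². Checking containment: the cross-section at z = 8 is a subset of the cross-section at z = 4.8.

entirely on top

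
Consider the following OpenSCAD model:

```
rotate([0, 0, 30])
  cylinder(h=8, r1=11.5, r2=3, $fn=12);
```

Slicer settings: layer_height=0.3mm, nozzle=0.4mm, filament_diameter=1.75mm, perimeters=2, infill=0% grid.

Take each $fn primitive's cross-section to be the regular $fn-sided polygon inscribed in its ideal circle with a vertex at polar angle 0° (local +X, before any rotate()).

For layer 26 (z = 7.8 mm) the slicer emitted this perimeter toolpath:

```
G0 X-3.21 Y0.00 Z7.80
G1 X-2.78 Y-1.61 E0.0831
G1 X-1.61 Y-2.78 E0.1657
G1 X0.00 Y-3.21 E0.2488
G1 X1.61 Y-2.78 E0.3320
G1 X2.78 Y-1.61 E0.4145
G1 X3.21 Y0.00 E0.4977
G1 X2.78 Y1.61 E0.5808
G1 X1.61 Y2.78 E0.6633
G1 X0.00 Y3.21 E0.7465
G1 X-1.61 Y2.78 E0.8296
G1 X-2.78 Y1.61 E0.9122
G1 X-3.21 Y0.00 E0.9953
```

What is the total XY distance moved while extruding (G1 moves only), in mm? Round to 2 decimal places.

19.95 mm

Sum the Euclidean lengths of each G1 segment: total = 19.95 mm.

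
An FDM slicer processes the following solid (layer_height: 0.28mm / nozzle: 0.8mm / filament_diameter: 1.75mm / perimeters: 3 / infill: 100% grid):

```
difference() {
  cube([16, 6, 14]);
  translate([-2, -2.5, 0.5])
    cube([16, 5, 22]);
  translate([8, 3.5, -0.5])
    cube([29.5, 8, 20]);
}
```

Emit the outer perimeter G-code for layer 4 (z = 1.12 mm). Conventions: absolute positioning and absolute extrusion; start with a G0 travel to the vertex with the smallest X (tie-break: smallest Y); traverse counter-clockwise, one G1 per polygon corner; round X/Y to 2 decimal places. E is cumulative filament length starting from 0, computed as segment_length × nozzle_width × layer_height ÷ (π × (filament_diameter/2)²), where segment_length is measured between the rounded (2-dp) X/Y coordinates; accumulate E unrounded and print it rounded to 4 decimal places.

At z = 1.12 mm: the cube is present — its section is the full 16×6 rectangle; the 16×5 cube at (-2, -2.5) contributes its full rectangle; the 29.5×8 cube at (8, 3.5) contributes its full rectangle; After the difference (first − rest): starting from the 16×6 cube, the 16×5 cube at (-2, -2.5) partially overlaps it — only the 35.00 mm² overlap (of its 80.00 mm²) is removed, clipping the outline; the 29.5×8 cube at (8, 3.5) partially overlaps it — only the 20.00 mm² overlap (of its 236.00 mm²) is removed, clipping the outline — 1 connected region. The outline is a single polygon with 8 vertices. Extrusion per mm of travel: 0.8 × 0.28 / (π × 0.875²) = 0.093128. Accumulating E over each segment gives final E = 4.0976.

G0 X0.00 Y2.50 Z1.12
G1 X14.00 Y2.50 E1.3038
G1 X14.00 Y0.00 E1.5366
G1 X16.00 Y0.00 E1.7229
G1 X16.00 Y3.50 E2.0488
G1 X8.00 Y3.50 E2.7939
G1 X8.00 Y6.00 E3.0267
G1 X0.00 Y6.00 E3.7717
G1 X0.00 Y2.50 E4.0976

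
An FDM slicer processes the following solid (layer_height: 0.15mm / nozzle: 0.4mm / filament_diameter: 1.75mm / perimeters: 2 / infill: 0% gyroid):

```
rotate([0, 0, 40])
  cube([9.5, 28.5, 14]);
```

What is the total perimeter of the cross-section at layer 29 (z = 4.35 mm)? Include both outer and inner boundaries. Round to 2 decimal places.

At z = 4.35 mm: the 9.5×28.5 cube contributes its full rectangle (perimeter 76.00 mm); (rotated 40° about Z; rotation is an isometry so areas/perimeters/island counts are preserved). Overall, the cross-section is a single solid region. Total boundary length (outer) = 76.00 mm.

76.00 mm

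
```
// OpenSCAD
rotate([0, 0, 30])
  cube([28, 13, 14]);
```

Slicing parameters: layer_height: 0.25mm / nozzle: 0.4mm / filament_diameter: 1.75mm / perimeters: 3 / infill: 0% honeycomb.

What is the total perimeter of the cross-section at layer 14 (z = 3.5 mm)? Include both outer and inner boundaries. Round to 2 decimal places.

At z = 3.5 mm: the cube (footprint 28×13) is included at this height (perimeter 82.00 mm); (whole slice rotated 30° about Z — lengths, areas and connectivity unchanged). Overall, the cross-section is a single solid region. Total boundary length (outer) = 82.00 mm.

82.00 mm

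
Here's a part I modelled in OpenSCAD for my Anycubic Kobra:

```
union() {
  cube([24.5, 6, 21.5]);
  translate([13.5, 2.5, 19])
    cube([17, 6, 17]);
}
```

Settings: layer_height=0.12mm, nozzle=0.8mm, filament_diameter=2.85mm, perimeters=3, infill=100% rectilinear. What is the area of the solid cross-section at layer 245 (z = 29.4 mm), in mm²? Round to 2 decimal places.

102.00 mm²

At z = 29.4 mm: the cube is not intersected at this z (z outside [0, 21.5]); the cube at (13.5, 2.5) is present — its section is the full 17×6 rectangle (area 102.00 mm²); Merging all regions: only the 17×6 cube at (13.5, 2.5) is present, so the union is just that shape — area = 102.00 mm². Overall, the cross-section is a single solid region. Net area = 102.00 mm².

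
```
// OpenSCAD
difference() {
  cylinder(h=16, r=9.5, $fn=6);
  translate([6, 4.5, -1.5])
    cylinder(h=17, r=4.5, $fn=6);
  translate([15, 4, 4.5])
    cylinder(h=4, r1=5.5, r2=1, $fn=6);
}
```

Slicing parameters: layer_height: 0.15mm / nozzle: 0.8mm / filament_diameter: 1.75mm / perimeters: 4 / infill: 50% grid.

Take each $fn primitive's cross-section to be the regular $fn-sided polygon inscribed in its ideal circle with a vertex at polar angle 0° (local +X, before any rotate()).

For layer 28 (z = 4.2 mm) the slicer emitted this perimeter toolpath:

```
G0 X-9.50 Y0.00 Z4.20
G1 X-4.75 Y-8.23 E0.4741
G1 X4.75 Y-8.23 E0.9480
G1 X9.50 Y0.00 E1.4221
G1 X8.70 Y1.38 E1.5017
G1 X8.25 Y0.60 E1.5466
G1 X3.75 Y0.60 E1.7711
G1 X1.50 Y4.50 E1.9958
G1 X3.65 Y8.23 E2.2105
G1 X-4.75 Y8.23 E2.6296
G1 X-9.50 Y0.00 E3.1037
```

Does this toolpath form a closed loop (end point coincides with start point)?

Start point (G0): (-9.50, 0.00). End point (last G1): the path returns to the start — closed.

yes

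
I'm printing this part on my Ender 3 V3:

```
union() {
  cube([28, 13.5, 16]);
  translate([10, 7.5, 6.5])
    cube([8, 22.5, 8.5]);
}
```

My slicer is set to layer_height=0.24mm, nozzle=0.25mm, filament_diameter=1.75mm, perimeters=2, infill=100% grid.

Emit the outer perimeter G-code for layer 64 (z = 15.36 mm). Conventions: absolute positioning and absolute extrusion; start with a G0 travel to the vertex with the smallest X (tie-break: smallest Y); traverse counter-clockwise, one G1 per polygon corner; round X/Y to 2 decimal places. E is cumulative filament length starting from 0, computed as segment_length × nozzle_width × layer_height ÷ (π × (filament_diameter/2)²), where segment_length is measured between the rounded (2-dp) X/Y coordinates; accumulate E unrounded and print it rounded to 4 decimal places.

At z = 15.36 mm: the 28×13.5 cube contributes its full rectangle; the cube at (10, 7.5) does not reach this height (z outside [6.5, 15]); Combining (union): only the 28×13.5 cube is present, so the union is just that shape — 1 connected region. The outline is a single polygon with 4 vertices. Extrusion per mm of travel: 0.25 × 0.24 / (π × 0.875²) = 0.024945. Accumulating E over each segment gives final E = 2.0704.

G0 X0.00 Y0.00 Z15.36
G1 X28.00 Y0.00 E0.6985
G1 X28.00 Y13.50 E1.0352
G1 X0.00 Y13.50 E1.7337
G1 X0.00 Y0.00 E2.0704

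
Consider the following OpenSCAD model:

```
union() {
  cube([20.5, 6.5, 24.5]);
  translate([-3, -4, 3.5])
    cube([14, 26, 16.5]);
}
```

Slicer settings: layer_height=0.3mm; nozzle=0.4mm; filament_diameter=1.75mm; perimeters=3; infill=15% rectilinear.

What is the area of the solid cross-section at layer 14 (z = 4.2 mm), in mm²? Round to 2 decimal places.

425.75 mm²

At z = 4.2 mm: the cube is present — its section is the full 20.5×6.5 rectangle (area 133.25 mm²); the cube at (-3, -4) (footprint 14×26) is included at this height (area 364.00 mm²); Taking the union: the regions partially overlap — summed areas 497.25 mm² minus the doubly-counted overlap 71.50 mm² gives 425.75 mm² — area = 425.75 mm². Overall, the cross-section is a single solid region. Net area = 425.75 mm².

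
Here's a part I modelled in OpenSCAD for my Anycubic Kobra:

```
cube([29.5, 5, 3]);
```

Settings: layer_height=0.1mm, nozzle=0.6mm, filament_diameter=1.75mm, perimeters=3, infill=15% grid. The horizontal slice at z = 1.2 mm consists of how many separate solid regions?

1

At z = 1.2 mm: the 29.5×5 cube contributes its full rectangle. The result has 1 disconnected region.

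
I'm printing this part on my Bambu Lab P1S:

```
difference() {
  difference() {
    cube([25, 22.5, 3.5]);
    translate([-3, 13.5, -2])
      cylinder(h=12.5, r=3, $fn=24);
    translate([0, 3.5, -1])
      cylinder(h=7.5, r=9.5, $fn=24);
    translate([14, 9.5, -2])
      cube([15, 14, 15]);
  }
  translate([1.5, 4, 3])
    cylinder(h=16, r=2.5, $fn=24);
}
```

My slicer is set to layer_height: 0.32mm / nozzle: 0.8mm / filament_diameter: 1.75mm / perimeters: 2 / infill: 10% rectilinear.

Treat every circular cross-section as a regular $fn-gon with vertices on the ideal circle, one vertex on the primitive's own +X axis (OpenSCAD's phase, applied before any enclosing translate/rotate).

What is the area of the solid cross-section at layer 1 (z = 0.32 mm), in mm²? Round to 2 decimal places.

317.13 mm²

At z = 0.32 mm: the cube is present — its section is the full 25×22.5 rectangle (area 562.50 mm²); the cylinder at (-3, 13.5): section is a regular 24-gon, circumradius r=3 (area = (24/2)·3.000²·sin(360°/24) = 27.95 mm²); the r=9.5 cylinder at (0, 3.5) gives a regular 24-gon of circumradius 9.5 (constant along its height) (area = (24/2)·9.500²·sin(360°/24) = 280.30 mm²); the cube at (14, 9.5) is present — its section is the full 15×14 rectangle (area 210.00 mm²); After the difference (first − rest): starting from the 25×22.5 cube (562.50 mm²), the r=3 cylinder at (-3, 13.5) misses the remaining region (no effect); the r=9.5 cylinder at (0, 3.5) partially overlaps it — only the 102.37 mm² overlap (of its 280.30 mm²) is removed, clipping the outline; the 15×14 cube at (14, 9.5) partially overlaps it — only the 143.00 mm² overlap (of its 210.00 mm²) is removed, clipping the outline — area = 317.13 mm²; the cylinder at (1.5, 4) does not reach this height (z outside [3, 19]); Taking the first minus the rest: none of the subtracted shapes is present at this height, so that combined region is unchanged — area = 317.13 mm². Overall, the cross-section is a single solid region. Net area = 317.13 mm².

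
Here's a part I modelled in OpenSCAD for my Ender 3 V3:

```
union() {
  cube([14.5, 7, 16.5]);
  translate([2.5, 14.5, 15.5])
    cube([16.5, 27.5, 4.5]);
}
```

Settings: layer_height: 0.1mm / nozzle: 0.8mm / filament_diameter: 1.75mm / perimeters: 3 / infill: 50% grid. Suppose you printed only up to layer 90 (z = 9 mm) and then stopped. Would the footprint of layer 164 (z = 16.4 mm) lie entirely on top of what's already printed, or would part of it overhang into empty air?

part overhangs

Compare the two slices. At z = 9: the cube is present — its section is the full 14.5×7 rectangle (area 101.50 mm²); the cube at (2.5, 14.5) does not reach this height (z outside [15.5, 20]); Merging all regions: only the 14.5×7 cube is present, so the union is just that shape — area = 101.50 mm². At z = 16.4: the cube (footprint 14.5×7) is included at this height (area 101.50 mm²); the cube at (2.5, 14.5) is present — its section is the full 16.5×27.5 rectangle (area 453.75 mm²); Taking the union: the 2 present regions are separate (no shared area or edge), so areas and boundary lengths simply add and each stays a separate island — area = 555.25 mm². Checking containment: at z = 16.4 the cross-section extends beyond the z = 9 cross-section by about 453.75 mm².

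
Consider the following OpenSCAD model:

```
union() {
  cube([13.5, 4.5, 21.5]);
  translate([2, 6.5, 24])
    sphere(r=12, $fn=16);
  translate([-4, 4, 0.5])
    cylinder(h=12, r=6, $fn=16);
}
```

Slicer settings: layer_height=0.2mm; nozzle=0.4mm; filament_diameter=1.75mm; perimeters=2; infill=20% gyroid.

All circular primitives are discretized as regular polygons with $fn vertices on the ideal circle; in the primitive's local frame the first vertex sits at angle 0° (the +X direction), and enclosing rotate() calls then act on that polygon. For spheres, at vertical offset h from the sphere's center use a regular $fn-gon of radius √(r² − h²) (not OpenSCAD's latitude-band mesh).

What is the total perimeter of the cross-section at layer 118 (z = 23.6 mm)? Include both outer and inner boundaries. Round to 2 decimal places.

At z = 23.6 mm: the cube does not reach this height (z outside [0, 21.5]); the sphere at (2, 6.5): section is a regular 16-gon, circumradius = √(r²−h²) = √(12²−0.4²) = 11.993 (perimeter = 2·16·11.993·sin(180°/16) = 74.87 mm); the cylinder at (-4, 4) is absent (z outside [0.5, 12.5]); Merging all regions: only the r=12 sphere at (2, 6.5) is present, so the union is just that shape — boundary = 74.87 mm. Overall, the cross-section is a single solid region. Total boundary length (outer) = 74.87 mm.

74.87 mm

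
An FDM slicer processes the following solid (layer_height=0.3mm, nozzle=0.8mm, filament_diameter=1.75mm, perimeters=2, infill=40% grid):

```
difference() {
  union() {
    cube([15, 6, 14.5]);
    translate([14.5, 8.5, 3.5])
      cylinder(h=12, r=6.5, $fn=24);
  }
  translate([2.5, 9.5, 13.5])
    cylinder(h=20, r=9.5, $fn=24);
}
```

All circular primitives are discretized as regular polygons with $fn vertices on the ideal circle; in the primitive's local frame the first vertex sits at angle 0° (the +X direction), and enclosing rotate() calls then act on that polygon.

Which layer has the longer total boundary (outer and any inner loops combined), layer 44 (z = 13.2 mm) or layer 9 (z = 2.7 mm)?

Layer 44 (z = 13.2): the 15×6 cube contributes its full rectangle (perimeter 42.00 mm); the r=6.5 cylinder at (14.5, 8.5) contributes a regular 24-gon of circumradius 6.5 (perimeter = 2·24·6.500·sin(180°/24) = 40.72 mm); Merging all regions: the regions partially overlap (shared area 19.04 mm²), so the edge portions inside another operand are dropped and the merged outline is re-measured after clipping — boundary = 64.25 mm; the cylinder at (2.5, 9.5) is absent (z outside [13.5, 33.5]); Taking the first minus the rest: none of the subtracted shapes is present at this height, so the result so far is unchanged — boundary = 64.25 mm. So its perimeter = 64.25 mm. Layer 9 (z = 2.7): the cube (footprint 15×6) is included at this height (perimeter 42.00 mm); the cylinder at (14.5, 8.5) does not reach this height (z outside [3.5, 15.5]); Taking the union: only the 15×6 cube is present, so the union is just that shape — boundary = 42.00 mm; the cylinder at (2.5, 9.5) is absent (z outside [13.5, 33.5]); After the difference (first − rest): none of the subtracted shapes is present at this height, so that combined region is unchanged — boundary = 42.00 mm. So its perimeter = 42.00 mm. Layer 44 is larger (64.25 vs 42.00 mm).

layer 44 (z = 13.2 mm)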